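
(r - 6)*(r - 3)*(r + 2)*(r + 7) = r^4 - 49*r^2 + 36*r + 252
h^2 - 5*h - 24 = (h - 8)*(h + 3)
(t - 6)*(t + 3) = t^2 - 3*t - 18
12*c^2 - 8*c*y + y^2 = (-6*c + y)*(-2*c + y)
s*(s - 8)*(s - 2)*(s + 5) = s^4 - 5*s^3 - 34*s^2 + 80*s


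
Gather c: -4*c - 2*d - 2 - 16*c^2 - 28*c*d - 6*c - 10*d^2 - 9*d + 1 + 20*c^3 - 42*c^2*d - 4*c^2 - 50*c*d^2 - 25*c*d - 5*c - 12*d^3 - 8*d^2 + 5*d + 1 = 20*c^3 + c^2*(-42*d - 20) + c*(-50*d^2 - 53*d - 15) - 12*d^3 - 18*d^2 - 6*d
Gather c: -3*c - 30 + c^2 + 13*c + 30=c^2 + 10*c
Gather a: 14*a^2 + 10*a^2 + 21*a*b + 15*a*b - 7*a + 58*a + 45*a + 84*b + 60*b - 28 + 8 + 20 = 24*a^2 + a*(36*b + 96) + 144*b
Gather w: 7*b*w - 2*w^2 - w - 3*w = -2*w^2 + w*(7*b - 4)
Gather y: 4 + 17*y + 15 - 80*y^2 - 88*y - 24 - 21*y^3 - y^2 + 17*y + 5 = -21*y^3 - 81*y^2 - 54*y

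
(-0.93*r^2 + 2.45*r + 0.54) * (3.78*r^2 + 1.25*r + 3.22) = -3.5154*r^4 + 8.0985*r^3 + 2.1091*r^2 + 8.564*r + 1.7388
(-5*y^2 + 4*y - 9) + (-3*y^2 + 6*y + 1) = -8*y^2 + 10*y - 8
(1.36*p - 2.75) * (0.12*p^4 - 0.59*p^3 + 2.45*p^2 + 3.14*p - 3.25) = 0.1632*p^5 - 1.1324*p^4 + 4.9545*p^3 - 2.4671*p^2 - 13.055*p + 8.9375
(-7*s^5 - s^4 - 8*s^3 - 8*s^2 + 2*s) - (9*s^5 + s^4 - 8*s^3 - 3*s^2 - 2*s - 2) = -16*s^5 - 2*s^4 - 5*s^2 + 4*s + 2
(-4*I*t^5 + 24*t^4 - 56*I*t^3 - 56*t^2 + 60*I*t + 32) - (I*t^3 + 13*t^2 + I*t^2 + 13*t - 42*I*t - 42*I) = -4*I*t^5 + 24*t^4 - 57*I*t^3 - 69*t^2 - I*t^2 - 13*t + 102*I*t + 32 + 42*I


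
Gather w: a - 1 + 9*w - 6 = a + 9*w - 7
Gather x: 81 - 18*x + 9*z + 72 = -18*x + 9*z + 153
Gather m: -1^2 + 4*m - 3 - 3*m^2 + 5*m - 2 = -3*m^2 + 9*m - 6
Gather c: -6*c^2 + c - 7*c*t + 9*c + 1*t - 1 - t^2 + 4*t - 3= -6*c^2 + c*(10 - 7*t) - t^2 + 5*t - 4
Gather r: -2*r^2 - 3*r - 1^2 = -2*r^2 - 3*r - 1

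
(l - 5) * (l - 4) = l^2 - 9*l + 20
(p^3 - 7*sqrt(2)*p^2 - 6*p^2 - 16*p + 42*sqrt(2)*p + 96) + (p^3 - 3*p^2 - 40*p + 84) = 2*p^3 - 7*sqrt(2)*p^2 - 9*p^2 - 56*p + 42*sqrt(2)*p + 180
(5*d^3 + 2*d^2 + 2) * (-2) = -10*d^3 - 4*d^2 - 4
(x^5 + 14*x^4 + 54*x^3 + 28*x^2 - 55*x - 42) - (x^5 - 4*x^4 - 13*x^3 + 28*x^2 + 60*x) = 18*x^4 + 67*x^3 - 115*x - 42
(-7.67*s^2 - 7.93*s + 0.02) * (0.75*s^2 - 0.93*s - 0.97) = -5.7525*s^4 + 1.1856*s^3 + 14.8298*s^2 + 7.6735*s - 0.0194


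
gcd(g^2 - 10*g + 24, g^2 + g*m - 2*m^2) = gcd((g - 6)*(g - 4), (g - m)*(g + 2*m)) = 1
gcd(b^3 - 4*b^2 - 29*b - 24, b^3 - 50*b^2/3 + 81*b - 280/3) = b - 8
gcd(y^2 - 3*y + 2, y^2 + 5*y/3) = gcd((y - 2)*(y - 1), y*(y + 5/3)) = 1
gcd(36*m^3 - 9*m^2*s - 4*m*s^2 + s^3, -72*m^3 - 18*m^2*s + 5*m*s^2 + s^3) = -12*m^2 - m*s + s^2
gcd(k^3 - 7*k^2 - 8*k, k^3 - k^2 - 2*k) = k^2 + k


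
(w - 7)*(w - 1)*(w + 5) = w^3 - 3*w^2 - 33*w + 35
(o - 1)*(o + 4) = o^2 + 3*o - 4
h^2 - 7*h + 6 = (h - 6)*(h - 1)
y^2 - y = y*(y - 1)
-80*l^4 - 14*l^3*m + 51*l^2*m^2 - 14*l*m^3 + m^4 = (-8*l + m)*(-5*l + m)*(-2*l + m)*(l + m)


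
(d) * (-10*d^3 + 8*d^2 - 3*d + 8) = -10*d^4 + 8*d^3 - 3*d^2 + 8*d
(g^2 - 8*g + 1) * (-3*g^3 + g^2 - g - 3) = -3*g^5 + 25*g^4 - 12*g^3 + 6*g^2 + 23*g - 3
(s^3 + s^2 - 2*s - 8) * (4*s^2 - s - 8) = 4*s^5 + 3*s^4 - 17*s^3 - 38*s^2 + 24*s + 64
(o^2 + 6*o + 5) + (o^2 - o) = 2*o^2 + 5*o + 5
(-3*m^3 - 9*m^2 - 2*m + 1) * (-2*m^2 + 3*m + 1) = 6*m^5 + 9*m^4 - 26*m^3 - 17*m^2 + m + 1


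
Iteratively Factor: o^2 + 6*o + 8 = (o + 2)*(o + 4)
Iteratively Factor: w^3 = (w)*(w^2) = w^2*(w)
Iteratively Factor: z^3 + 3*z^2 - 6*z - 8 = (z - 2)*(z^2 + 5*z + 4) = (z - 2)*(z + 1)*(z + 4)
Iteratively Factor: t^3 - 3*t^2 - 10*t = (t)*(t^2 - 3*t - 10) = t*(t - 5)*(t + 2)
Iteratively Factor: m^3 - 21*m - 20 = (m - 5)*(m^2 + 5*m + 4) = (m - 5)*(m + 4)*(m + 1)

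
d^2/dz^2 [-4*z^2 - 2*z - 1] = -8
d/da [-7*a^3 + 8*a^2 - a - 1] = -21*a^2 + 16*a - 1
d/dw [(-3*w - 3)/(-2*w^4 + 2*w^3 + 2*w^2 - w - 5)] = 3*(2*w^4 - 2*w^3 - 2*w^2 + w - (w + 1)*(8*w^3 - 6*w^2 - 4*w + 1) + 5)/(2*w^4 - 2*w^3 - 2*w^2 + w + 5)^2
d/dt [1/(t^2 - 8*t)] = 2*(4 - t)/(t^2*(t - 8)^2)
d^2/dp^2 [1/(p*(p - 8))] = 2*(p^2 + p*(p - 8) + (p - 8)^2)/(p^3*(p - 8)^3)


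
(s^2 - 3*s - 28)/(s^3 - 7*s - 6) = (-s^2 + 3*s + 28)/(-s^3 + 7*s + 6)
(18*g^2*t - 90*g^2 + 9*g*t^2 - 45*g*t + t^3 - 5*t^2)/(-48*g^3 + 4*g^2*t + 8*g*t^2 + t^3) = (3*g*t - 15*g + t^2 - 5*t)/(-8*g^2 + 2*g*t + t^2)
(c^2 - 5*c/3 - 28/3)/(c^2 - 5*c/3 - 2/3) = (-3*c^2 + 5*c + 28)/(-3*c^2 + 5*c + 2)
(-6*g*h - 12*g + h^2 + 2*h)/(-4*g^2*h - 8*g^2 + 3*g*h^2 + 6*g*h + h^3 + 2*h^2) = (6*g - h)/(4*g^2 - 3*g*h - h^2)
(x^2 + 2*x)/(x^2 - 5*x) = (x + 2)/(x - 5)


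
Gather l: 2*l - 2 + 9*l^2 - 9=9*l^2 + 2*l - 11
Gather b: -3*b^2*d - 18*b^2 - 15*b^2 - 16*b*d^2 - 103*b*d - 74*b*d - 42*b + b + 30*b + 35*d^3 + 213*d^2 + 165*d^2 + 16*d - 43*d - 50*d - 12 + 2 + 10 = b^2*(-3*d - 33) + b*(-16*d^2 - 177*d - 11) + 35*d^3 + 378*d^2 - 77*d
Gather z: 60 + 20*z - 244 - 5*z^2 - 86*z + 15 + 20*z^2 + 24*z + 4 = 15*z^2 - 42*z - 165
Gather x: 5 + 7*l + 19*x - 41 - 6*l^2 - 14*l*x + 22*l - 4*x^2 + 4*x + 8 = -6*l^2 + 29*l - 4*x^2 + x*(23 - 14*l) - 28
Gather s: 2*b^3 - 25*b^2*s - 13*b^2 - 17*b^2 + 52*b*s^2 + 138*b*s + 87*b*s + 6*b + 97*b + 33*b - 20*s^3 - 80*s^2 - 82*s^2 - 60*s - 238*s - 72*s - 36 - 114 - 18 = 2*b^3 - 30*b^2 + 136*b - 20*s^3 + s^2*(52*b - 162) + s*(-25*b^2 + 225*b - 370) - 168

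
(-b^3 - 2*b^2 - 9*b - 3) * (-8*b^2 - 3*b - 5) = 8*b^5 + 19*b^4 + 83*b^3 + 61*b^2 + 54*b + 15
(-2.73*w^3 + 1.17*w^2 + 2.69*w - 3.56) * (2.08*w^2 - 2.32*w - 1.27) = -5.6784*w^5 + 8.7672*w^4 + 6.3479*w^3 - 15.1315*w^2 + 4.8429*w + 4.5212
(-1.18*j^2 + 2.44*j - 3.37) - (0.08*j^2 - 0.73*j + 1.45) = -1.26*j^2 + 3.17*j - 4.82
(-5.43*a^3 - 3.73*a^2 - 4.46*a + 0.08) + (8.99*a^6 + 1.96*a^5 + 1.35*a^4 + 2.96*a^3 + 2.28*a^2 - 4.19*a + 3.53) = 8.99*a^6 + 1.96*a^5 + 1.35*a^4 - 2.47*a^3 - 1.45*a^2 - 8.65*a + 3.61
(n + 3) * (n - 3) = n^2 - 9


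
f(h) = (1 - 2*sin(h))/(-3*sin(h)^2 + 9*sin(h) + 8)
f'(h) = (1 - 2*sin(h))*(6*sin(h)*cos(h) - 9*cos(h))/(-3*sin(h)^2 + 9*sin(h) + 8)^2 - 2*cos(h)/(-3*sin(h)^2 + 9*sin(h) + 8) = (-6*sin(h)^2 + 6*sin(h) - 25)*cos(h)/(3*sin(h)^2 - 9*sin(h) - 8)^2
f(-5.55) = -0.03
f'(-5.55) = -0.11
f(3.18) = 0.14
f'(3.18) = 0.43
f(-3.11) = 0.14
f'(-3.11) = 0.42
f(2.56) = -0.01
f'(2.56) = 0.14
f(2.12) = -0.05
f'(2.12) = 0.07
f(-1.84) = -0.85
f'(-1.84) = 0.81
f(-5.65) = -0.01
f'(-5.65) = -0.13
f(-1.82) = -0.83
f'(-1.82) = 0.72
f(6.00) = 0.30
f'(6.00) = -0.95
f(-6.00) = 0.04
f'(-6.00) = -0.22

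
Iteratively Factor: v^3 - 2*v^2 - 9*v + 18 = (v + 3)*(v^2 - 5*v + 6) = (v - 3)*(v + 3)*(v - 2)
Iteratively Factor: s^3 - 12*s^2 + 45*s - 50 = (s - 2)*(s^2 - 10*s + 25) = (s - 5)*(s - 2)*(s - 5)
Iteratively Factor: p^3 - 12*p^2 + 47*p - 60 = (p - 3)*(p^2 - 9*p + 20) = (p - 5)*(p - 3)*(p - 4)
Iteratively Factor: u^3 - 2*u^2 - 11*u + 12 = (u - 1)*(u^2 - u - 12) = (u - 4)*(u - 1)*(u + 3)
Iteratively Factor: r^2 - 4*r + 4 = (r - 2)*(r - 2)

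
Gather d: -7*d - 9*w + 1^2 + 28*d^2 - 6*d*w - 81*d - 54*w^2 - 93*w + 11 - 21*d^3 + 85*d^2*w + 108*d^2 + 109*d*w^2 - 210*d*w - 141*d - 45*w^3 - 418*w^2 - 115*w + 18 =-21*d^3 + d^2*(85*w + 136) + d*(109*w^2 - 216*w - 229) - 45*w^3 - 472*w^2 - 217*w + 30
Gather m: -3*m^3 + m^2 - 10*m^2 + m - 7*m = -3*m^3 - 9*m^2 - 6*m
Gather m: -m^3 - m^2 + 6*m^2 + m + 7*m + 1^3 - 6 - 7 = -m^3 + 5*m^2 + 8*m - 12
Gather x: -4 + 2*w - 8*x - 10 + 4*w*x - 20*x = 2*w + x*(4*w - 28) - 14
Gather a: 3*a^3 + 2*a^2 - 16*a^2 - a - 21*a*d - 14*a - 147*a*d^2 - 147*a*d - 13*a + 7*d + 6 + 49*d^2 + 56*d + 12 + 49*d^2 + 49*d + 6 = 3*a^3 - 14*a^2 + a*(-147*d^2 - 168*d - 28) + 98*d^2 + 112*d + 24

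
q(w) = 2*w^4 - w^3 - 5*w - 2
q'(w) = 8*w^3 - 3*w^2 - 5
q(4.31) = 586.53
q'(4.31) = 579.78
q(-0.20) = -0.99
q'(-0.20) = -5.18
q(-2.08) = 54.83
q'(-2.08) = -89.97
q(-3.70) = 441.99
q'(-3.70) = -451.29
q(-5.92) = 2691.57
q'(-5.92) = -1769.94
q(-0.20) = -0.99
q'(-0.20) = -5.18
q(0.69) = -5.33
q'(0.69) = -3.80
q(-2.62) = 123.32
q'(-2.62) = -169.47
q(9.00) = 12346.00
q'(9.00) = 5584.00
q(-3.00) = 202.00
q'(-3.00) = -248.00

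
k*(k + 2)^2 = k^3 + 4*k^2 + 4*k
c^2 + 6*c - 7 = (c - 1)*(c + 7)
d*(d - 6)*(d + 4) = d^3 - 2*d^2 - 24*d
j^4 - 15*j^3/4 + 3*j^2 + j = j*(j - 2)^2*(j + 1/4)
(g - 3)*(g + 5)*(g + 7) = g^3 + 9*g^2 - g - 105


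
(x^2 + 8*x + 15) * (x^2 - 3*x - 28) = x^4 + 5*x^3 - 37*x^2 - 269*x - 420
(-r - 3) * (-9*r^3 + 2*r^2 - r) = 9*r^4 + 25*r^3 - 5*r^2 + 3*r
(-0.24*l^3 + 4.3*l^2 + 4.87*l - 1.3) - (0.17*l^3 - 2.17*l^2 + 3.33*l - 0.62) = -0.41*l^3 + 6.47*l^2 + 1.54*l - 0.68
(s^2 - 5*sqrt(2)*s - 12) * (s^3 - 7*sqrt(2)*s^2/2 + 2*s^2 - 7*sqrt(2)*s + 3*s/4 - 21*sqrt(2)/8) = s^5 - 17*sqrt(2)*s^4/2 + 2*s^4 - 17*sqrt(2)*s^3 + 95*s^3/4 + 46*s^2 + 285*sqrt(2)*s^2/8 + 69*s/4 + 84*sqrt(2)*s + 63*sqrt(2)/2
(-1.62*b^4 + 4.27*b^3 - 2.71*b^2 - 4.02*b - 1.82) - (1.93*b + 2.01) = -1.62*b^4 + 4.27*b^3 - 2.71*b^2 - 5.95*b - 3.83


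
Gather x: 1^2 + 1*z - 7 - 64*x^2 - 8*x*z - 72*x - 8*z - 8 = -64*x^2 + x*(-8*z - 72) - 7*z - 14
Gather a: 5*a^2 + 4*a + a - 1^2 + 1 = 5*a^2 + 5*a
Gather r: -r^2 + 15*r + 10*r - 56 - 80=-r^2 + 25*r - 136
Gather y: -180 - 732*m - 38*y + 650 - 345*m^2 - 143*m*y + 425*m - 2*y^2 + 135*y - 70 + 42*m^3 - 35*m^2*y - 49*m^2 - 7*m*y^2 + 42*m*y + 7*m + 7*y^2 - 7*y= 42*m^3 - 394*m^2 - 300*m + y^2*(5 - 7*m) + y*(-35*m^2 - 101*m + 90) + 400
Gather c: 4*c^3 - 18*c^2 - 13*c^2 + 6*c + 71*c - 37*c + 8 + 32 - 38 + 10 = 4*c^3 - 31*c^2 + 40*c + 12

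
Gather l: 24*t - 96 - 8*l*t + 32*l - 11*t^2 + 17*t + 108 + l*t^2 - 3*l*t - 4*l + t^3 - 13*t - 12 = l*(t^2 - 11*t + 28) + t^3 - 11*t^2 + 28*t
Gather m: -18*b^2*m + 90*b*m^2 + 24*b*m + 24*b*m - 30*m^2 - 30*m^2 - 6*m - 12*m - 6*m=m^2*(90*b - 60) + m*(-18*b^2 + 48*b - 24)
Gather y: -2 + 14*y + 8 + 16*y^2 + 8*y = 16*y^2 + 22*y + 6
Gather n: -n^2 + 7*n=-n^2 + 7*n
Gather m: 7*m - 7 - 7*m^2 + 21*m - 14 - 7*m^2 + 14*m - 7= -14*m^2 + 42*m - 28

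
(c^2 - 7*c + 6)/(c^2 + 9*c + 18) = (c^2 - 7*c + 6)/(c^2 + 9*c + 18)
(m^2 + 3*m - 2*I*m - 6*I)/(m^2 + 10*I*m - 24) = (m^2 + m*(3 - 2*I) - 6*I)/(m^2 + 10*I*m - 24)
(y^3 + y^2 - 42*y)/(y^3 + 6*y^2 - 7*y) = (y - 6)/(y - 1)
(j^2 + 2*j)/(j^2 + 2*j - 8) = j*(j + 2)/(j^2 + 2*j - 8)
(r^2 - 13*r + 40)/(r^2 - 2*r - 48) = (r - 5)/(r + 6)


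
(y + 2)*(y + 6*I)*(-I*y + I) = -I*y^3 + 6*y^2 - I*y^2 + 6*y + 2*I*y - 12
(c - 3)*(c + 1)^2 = c^3 - c^2 - 5*c - 3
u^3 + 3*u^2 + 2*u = u*(u + 1)*(u + 2)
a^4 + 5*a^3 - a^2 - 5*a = a*(a - 1)*(a + 1)*(a + 5)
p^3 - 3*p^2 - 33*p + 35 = (p - 7)*(p - 1)*(p + 5)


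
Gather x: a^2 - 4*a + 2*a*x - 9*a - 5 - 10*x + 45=a^2 - 13*a + x*(2*a - 10) + 40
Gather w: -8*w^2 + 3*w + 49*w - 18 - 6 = -8*w^2 + 52*w - 24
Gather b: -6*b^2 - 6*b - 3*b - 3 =-6*b^2 - 9*b - 3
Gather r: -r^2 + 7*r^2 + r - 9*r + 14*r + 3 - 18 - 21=6*r^2 + 6*r - 36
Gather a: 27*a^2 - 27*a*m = 27*a^2 - 27*a*m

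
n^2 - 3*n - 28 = (n - 7)*(n + 4)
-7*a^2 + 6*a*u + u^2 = (-a + u)*(7*a + u)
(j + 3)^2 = j^2 + 6*j + 9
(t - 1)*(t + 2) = t^2 + t - 2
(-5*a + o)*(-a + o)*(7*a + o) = 35*a^3 - 37*a^2*o + a*o^2 + o^3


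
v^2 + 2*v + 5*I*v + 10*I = (v + 2)*(v + 5*I)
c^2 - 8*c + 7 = (c - 7)*(c - 1)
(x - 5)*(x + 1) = x^2 - 4*x - 5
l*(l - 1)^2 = l^3 - 2*l^2 + l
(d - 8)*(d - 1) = d^2 - 9*d + 8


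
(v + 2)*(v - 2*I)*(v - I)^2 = v^4 + 2*v^3 - 4*I*v^3 - 5*v^2 - 8*I*v^2 - 10*v + 2*I*v + 4*I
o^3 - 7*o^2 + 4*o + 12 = (o - 6)*(o - 2)*(o + 1)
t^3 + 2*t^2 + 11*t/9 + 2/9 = (t + 1/3)*(t + 2/3)*(t + 1)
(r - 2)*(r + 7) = r^2 + 5*r - 14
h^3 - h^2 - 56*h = h*(h - 8)*(h + 7)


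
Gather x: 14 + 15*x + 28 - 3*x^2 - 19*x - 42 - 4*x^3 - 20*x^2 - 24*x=-4*x^3 - 23*x^2 - 28*x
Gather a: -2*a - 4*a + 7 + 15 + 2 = 24 - 6*a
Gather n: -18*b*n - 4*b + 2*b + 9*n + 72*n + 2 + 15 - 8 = -2*b + n*(81 - 18*b) + 9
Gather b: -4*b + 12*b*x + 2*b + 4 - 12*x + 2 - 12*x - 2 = b*(12*x - 2) - 24*x + 4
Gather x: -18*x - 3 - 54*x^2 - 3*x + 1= -54*x^2 - 21*x - 2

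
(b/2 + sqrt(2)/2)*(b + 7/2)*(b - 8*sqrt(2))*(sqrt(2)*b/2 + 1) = sqrt(2)*b^4/4 - 3*b^3 + 7*sqrt(2)*b^3/8 - 15*sqrt(2)*b^2/2 - 21*b^2/2 - 105*sqrt(2)*b/4 - 8*b - 28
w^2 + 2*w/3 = w*(w + 2/3)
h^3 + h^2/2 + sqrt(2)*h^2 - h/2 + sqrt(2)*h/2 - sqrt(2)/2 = (h - 1/2)*(h + 1)*(h + sqrt(2))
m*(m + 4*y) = m^2 + 4*m*y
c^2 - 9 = (c - 3)*(c + 3)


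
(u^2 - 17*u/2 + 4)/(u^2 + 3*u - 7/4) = 2*(u - 8)/(2*u + 7)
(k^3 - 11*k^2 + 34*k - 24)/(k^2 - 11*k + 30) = (k^2 - 5*k + 4)/(k - 5)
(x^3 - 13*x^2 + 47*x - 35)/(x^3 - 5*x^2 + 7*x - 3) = (x^2 - 12*x + 35)/(x^2 - 4*x + 3)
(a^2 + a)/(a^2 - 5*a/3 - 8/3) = 3*a/(3*a - 8)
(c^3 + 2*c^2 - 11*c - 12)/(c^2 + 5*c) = (c^3 + 2*c^2 - 11*c - 12)/(c*(c + 5))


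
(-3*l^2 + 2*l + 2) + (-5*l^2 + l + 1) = -8*l^2 + 3*l + 3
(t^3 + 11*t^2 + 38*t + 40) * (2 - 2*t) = -2*t^4 - 20*t^3 - 54*t^2 - 4*t + 80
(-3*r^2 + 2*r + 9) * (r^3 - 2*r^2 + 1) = -3*r^5 + 8*r^4 + 5*r^3 - 21*r^2 + 2*r + 9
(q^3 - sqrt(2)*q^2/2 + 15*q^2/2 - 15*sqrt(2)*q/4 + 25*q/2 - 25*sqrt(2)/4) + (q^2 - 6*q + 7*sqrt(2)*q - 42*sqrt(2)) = q^3 - sqrt(2)*q^2/2 + 17*q^2/2 + 13*sqrt(2)*q/4 + 13*q/2 - 193*sqrt(2)/4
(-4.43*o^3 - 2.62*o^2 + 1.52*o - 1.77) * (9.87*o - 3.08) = -43.7241*o^4 - 12.215*o^3 + 23.072*o^2 - 22.1515*o + 5.4516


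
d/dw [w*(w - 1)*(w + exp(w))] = w^2*exp(w) + 3*w^2 + w*exp(w) - 2*w - exp(w)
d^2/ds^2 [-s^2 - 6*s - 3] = -2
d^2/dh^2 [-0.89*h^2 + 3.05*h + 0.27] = -1.78000000000000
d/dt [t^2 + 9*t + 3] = 2*t + 9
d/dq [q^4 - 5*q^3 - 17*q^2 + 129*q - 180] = 4*q^3 - 15*q^2 - 34*q + 129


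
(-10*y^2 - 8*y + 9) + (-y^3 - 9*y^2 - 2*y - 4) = -y^3 - 19*y^2 - 10*y + 5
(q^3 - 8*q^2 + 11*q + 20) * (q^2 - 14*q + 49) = q^5 - 22*q^4 + 172*q^3 - 526*q^2 + 259*q + 980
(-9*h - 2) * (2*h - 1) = -18*h^2 + 5*h + 2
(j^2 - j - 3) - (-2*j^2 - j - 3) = 3*j^2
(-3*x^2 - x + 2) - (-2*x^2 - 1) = -x^2 - x + 3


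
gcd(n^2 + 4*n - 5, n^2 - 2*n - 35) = n + 5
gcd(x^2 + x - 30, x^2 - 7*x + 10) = x - 5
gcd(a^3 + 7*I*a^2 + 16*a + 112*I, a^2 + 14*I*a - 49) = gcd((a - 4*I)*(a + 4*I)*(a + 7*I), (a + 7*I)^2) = a + 7*I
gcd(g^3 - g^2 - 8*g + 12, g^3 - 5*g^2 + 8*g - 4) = g^2 - 4*g + 4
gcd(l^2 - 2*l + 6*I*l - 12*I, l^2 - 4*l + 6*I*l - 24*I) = l + 6*I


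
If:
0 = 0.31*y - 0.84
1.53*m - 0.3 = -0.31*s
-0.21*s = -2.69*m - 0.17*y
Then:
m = -0.07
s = 1.31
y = 2.71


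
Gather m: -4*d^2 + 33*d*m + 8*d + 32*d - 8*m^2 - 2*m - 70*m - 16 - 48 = -4*d^2 + 40*d - 8*m^2 + m*(33*d - 72) - 64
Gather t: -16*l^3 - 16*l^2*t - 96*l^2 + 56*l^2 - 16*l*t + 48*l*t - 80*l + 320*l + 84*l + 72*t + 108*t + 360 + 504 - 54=-16*l^3 - 40*l^2 + 324*l + t*(-16*l^2 + 32*l + 180) + 810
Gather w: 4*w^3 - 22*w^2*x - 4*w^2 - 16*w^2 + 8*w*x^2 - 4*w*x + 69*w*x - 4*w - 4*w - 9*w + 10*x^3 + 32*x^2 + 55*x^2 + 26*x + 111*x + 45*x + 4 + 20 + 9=4*w^3 + w^2*(-22*x - 20) + w*(8*x^2 + 65*x - 17) + 10*x^3 + 87*x^2 + 182*x + 33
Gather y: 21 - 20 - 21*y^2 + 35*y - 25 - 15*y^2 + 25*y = -36*y^2 + 60*y - 24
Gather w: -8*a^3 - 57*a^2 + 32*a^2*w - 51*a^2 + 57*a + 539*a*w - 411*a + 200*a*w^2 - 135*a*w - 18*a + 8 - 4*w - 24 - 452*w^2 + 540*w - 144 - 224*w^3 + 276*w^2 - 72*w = -8*a^3 - 108*a^2 - 372*a - 224*w^3 + w^2*(200*a - 176) + w*(32*a^2 + 404*a + 464) - 160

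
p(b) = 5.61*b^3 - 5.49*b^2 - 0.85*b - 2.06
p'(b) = 16.83*b^2 - 10.98*b - 0.85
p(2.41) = 42.53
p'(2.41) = 70.44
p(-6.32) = -1632.14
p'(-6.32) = 740.77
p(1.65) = 6.79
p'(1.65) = 26.85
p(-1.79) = -50.30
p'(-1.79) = 72.73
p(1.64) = 6.53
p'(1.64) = 26.41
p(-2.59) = -134.15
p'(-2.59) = 140.49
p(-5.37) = -1024.54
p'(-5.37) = 543.44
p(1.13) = -1.94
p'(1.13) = 8.23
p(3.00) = 97.45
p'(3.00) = 117.68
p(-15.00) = -20158.31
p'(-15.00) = 3950.60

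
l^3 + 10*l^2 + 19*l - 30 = (l - 1)*(l + 5)*(l + 6)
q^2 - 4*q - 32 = (q - 8)*(q + 4)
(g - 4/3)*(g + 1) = g^2 - g/3 - 4/3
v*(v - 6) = v^2 - 6*v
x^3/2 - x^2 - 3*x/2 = x*(x/2 + 1/2)*(x - 3)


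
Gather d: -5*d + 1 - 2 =-5*d - 1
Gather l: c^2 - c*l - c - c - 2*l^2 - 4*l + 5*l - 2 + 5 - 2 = c^2 - 2*c - 2*l^2 + l*(1 - c) + 1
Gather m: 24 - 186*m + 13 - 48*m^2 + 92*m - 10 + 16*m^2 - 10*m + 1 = -32*m^2 - 104*m + 28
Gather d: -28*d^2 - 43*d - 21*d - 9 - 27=-28*d^2 - 64*d - 36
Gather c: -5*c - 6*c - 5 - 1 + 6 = -11*c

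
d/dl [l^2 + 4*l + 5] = 2*l + 4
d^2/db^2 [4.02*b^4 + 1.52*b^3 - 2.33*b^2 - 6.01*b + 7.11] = 48.24*b^2 + 9.12*b - 4.66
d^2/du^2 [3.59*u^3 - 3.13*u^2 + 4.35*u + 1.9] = 21.54*u - 6.26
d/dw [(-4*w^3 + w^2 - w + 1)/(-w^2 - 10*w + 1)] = (4*w^4 + 80*w^3 - 23*w^2 + 4*w + 9)/(w^4 + 20*w^3 + 98*w^2 - 20*w + 1)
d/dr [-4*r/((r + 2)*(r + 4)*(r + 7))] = 4*(2*r^3 + 13*r^2 - 56)/(r^6 + 26*r^5 + 269*r^4 + 1412*r^3 + 3956*r^2 + 5600*r + 3136)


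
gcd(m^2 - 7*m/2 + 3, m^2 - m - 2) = m - 2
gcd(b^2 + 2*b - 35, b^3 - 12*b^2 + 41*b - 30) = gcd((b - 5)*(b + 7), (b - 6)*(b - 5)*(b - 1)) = b - 5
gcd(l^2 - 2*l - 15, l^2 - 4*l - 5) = l - 5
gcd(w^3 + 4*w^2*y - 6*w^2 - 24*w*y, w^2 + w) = w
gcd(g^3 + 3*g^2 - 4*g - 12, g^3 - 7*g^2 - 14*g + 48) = g^2 + g - 6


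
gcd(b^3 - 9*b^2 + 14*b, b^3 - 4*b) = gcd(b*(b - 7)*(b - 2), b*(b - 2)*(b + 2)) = b^2 - 2*b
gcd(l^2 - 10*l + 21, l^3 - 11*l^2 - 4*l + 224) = l - 7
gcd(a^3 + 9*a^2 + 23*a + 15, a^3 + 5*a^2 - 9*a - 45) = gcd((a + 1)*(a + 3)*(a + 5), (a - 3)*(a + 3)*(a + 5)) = a^2 + 8*a + 15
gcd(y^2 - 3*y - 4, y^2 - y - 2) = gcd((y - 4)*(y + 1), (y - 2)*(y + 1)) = y + 1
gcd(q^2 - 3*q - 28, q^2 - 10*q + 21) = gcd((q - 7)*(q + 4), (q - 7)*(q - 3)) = q - 7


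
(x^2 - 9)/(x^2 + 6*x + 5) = (x^2 - 9)/(x^2 + 6*x + 5)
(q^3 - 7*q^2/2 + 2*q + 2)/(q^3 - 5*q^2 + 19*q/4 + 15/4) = 2*(q^2 - 4*q + 4)/(2*q^2 - 11*q + 15)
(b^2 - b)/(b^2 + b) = (b - 1)/(b + 1)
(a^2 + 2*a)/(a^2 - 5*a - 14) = a/(a - 7)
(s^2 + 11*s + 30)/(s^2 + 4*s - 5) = (s + 6)/(s - 1)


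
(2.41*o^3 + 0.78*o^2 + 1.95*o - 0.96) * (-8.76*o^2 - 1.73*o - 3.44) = -21.1116*o^5 - 11.0021*o^4 - 26.7218*o^3 + 2.3529*o^2 - 5.0472*o + 3.3024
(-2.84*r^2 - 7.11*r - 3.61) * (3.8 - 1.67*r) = 4.7428*r^3 + 1.0817*r^2 - 20.9893*r - 13.718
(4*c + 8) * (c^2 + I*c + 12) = 4*c^3 + 8*c^2 + 4*I*c^2 + 48*c + 8*I*c + 96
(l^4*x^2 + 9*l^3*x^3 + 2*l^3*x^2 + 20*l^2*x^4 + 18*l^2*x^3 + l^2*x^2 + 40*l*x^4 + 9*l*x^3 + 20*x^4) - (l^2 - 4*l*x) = l^4*x^2 + 9*l^3*x^3 + 2*l^3*x^2 + 20*l^2*x^4 + 18*l^2*x^3 + l^2*x^2 - l^2 + 40*l*x^4 + 9*l*x^3 + 4*l*x + 20*x^4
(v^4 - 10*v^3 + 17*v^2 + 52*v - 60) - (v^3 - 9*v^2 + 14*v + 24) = v^4 - 11*v^3 + 26*v^2 + 38*v - 84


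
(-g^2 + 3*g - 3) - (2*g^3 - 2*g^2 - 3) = -2*g^3 + g^2 + 3*g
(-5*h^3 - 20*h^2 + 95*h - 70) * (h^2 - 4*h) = -5*h^5 + 175*h^3 - 450*h^2 + 280*h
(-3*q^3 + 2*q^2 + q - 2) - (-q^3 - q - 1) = -2*q^3 + 2*q^2 + 2*q - 1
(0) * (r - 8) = 0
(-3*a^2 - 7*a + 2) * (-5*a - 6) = 15*a^3 + 53*a^2 + 32*a - 12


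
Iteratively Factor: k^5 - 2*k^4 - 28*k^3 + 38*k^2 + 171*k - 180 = (k - 3)*(k^4 + k^3 - 25*k^2 - 37*k + 60) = (k - 3)*(k + 4)*(k^3 - 3*k^2 - 13*k + 15) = (k - 3)*(k - 1)*(k + 4)*(k^2 - 2*k - 15) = (k - 5)*(k - 3)*(k - 1)*(k + 4)*(k + 3)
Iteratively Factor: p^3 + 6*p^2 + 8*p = (p + 4)*(p^2 + 2*p) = p*(p + 4)*(p + 2)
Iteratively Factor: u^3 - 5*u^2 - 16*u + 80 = (u + 4)*(u^2 - 9*u + 20) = (u - 4)*(u + 4)*(u - 5)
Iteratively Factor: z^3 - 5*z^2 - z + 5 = (z + 1)*(z^2 - 6*z + 5) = (z - 1)*(z + 1)*(z - 5)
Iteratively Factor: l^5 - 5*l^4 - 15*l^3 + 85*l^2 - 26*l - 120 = (l - 2)*(l^4 - 3*l^3 - 21*l^2 + 43*l + 60) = (l - 2)*(l + 1)*(l^3 - 4*l^2 - 17*l + 60) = (l - 3)*(l - 2)*(l + 1)*(l^2 - l - 20) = (l - 5)*(l - 3)*(l - 2)*(l + 1)*(l + 4)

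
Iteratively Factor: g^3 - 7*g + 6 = (g + 3)*(g^2 - 3*g + 2) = (g - 1)*(g + 3)*(g - 2)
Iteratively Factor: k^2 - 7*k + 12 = (k - 3)*(k - 4)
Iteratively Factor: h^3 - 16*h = (h)*(h^2 - 16) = h*(h - 4)*(h + 4)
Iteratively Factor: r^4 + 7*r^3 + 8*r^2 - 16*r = (r - 1)*(r^3 + 8*r^2 + 16*r) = (r - 1)*(r + 4)*(r^2 + 4*r) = (r - 1)*(r + 4)^2*(r)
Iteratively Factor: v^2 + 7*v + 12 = (v + 4)*(v + 3)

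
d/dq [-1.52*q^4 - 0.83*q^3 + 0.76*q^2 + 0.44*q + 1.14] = -6.08*q^3 - 2.49*q^2 + 1.52*q + 0.44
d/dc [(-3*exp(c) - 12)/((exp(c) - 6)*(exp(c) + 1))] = 3*(exp(2*c) + 8*exp(c) - 14)*exp(c)/(exp(4*c) - 10*exp(3*c) + 13*exp(2*c) + 60*exp(c) + 36)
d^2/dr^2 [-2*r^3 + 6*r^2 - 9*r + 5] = 12 - 12*r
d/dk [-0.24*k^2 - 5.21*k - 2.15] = -0.48*k - 5.21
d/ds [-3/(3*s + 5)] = 9/(3*s + 5)^2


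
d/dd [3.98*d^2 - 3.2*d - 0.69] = 7.96*d - 3.2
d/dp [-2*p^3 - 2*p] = -6*p^2 - 2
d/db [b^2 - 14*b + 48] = 2*b - 14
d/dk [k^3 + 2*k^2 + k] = 3*k^2 + 4*k + 1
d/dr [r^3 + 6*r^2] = 3*r*(r + 4)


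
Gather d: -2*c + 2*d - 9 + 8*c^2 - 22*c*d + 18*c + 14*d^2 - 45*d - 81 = 8*c^2 + 16*c + 14*d^2 + d*(-22*c - 43) - 90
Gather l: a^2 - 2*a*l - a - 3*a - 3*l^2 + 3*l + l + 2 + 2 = a^2 - 4*a - 3*l^2 + l*(4 - 2*a) + 4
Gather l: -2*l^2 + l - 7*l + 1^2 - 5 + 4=-2*l^2 - 6*l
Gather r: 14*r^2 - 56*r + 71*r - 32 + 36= 14*r^2 + 15*r + 4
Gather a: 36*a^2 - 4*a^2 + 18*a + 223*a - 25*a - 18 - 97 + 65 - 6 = 32*a^2 + 216*a - 56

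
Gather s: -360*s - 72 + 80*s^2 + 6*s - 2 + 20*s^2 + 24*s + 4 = 100*s^2 - 330*s - 70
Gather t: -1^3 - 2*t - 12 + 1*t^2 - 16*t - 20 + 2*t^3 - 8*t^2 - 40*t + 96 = 2*t^3 - 7*t^2 - 58*t + 63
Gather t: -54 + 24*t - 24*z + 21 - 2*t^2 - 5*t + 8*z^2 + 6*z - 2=-2*t^2 + 19*t + 8*z^2 - 18*z - 35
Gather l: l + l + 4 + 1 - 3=2*l + 2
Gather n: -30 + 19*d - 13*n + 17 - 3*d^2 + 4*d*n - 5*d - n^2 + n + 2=-3*d^2 + 14*d - n^2 + n*(4*d - 12) - 11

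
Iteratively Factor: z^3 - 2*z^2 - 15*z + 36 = (z - 3)*(z^2 + z - 12) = (z - 3)^2*(z + 4)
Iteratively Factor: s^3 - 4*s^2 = (s - 4)*(s^2) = s*(s - 4)*(s)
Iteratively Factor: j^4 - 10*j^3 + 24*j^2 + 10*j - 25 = (j - 5)*(j^3 - 5*j^2 - j + 5) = (j - 5)^2*(j^2 - 1) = (j - 5)^2*(j + 1)*(j - 1)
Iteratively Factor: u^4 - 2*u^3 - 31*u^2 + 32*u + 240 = (u - 4)*(u^3 + 2*u^2 - 23*u - 60) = (u - 4)*(u + 3)*(u^2 - u - 20) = (u - 5)*(u - 4)*(u + 3)*(u + 4)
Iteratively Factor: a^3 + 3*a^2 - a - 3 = (a + 1)*(a^2 + 2*a - 3) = (a - 1)*(a + 1)*(a + 3)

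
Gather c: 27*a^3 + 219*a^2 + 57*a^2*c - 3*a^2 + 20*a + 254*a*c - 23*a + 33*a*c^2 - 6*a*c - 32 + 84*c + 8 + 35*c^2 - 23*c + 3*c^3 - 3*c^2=27*a^3 + 216*a^2 - 3*a + 3*c^3 + c^2*(33*a + 32) + c*(57*a^2 + 248*a + 61) - 24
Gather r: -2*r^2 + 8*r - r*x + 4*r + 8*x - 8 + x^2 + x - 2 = -2*r^2 + r*(12 - x) + x^2 + 9*x - 10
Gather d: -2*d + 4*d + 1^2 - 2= 2*d - 1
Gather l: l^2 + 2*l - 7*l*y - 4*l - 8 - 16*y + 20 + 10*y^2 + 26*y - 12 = l^2 + l*(-7*y - 2) + 10*y^2 + 10*y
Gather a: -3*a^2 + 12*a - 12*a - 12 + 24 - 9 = 3 - 3*a^2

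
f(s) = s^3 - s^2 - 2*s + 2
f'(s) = 3*s^2 - 2*s - 2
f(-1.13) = 1.54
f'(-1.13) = 4.09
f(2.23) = 3.66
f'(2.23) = 8.46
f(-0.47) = 2.62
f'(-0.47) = -0.40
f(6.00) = 170.00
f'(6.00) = 94.00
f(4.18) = 49.20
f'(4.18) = 42.06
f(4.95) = 88.88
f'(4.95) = 61.61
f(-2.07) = -7.01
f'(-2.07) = 14.99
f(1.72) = 0.69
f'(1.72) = 3.44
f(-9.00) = -790.00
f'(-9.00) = 259.00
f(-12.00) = -1846.00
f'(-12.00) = 454.00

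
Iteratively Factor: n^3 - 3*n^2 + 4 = (n - 2)*(n^2 - n - 2) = (n - 2)^2*(n + 1)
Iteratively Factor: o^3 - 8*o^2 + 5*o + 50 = (o - 5)*(o^2 - 3*o - 10) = (o - 5)*(o + 2)*(o - 5)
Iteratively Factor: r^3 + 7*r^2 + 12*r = (r + 4)*(r^2 + 3*r) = (r + 3)*(r + 4)*(r)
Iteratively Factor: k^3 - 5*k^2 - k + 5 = (k - 1)*(k^2 - 4*k - 5) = (k - 1)*(k + 1)*(k - 5)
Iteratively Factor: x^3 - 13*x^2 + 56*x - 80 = (x - 5)*(x^2 - 8*x + 16) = (x - 5)*(x - 4)*(x - 4)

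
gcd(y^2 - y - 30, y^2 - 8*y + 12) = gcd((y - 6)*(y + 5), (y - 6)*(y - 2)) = y - 6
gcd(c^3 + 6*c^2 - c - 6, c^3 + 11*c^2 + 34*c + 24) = c^2 + 7*c + 6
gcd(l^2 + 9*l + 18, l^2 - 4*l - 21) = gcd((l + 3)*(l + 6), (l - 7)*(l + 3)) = l + 3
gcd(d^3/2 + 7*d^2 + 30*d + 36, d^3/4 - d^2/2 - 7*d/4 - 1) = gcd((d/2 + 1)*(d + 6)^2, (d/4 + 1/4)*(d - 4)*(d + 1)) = 1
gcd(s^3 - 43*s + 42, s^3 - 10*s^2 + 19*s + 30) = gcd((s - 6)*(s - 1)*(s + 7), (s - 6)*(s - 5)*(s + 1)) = s - 6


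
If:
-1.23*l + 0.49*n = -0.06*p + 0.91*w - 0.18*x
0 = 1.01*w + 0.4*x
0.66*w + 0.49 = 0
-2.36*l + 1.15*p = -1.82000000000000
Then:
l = 0.48728813559322*p + 0.771186440677966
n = 1.10074368730543*p - 0.131588891334654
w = -0.74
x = 1.87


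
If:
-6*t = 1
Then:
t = -1/6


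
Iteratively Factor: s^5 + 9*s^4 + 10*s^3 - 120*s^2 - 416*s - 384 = (s + 4)*(s^4 + 5*s^3 - 10*s^2 - 80*s - 96) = (s + 3)*(s + 4)*(s^3 + 2*s^2 - 16*s - 32) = (s - 4)*(s + 3)*(s + 4)*(s^2 + 6*s + 8) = (s - 4)*(s + 3)*(s + 4)^2*(s + 2)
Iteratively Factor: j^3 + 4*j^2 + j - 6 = (j + 3)*(j^2 + j - 2) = (j - 1)*(j + 3)*(j + 2)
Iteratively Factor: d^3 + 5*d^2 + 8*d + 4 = (d + 1)*(d^2 + 4*d + 4) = (d + 1)*(d + 2)*(d + 2)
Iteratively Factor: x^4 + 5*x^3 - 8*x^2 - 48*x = (x - 3)*(x^3 + 8*x^2 + 16*x) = x*(x - 3)*(x^2 + 8*x + 16) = x*(x - 3)*(x + 4)*(x + 4)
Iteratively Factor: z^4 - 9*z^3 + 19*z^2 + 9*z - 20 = (z - 1)*(z^3 - 8*z^2 + 11*z + 20) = (z - 4)*(z - 1)*(z^2 - 4*z - 5) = (z - 4)*(z - 1)*(z + 1)*(z - 5)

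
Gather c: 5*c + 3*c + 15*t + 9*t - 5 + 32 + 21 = 8*c + 24*t + 48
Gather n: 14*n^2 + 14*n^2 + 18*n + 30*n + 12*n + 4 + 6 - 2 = 28*n^2 + 60*n + 8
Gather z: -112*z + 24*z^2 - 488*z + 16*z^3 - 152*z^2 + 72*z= 16*z^3 - 128*z^2 - 528*z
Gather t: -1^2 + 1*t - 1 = t - 2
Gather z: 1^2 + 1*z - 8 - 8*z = -7*z - 7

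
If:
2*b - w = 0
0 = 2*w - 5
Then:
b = 5/4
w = 5/2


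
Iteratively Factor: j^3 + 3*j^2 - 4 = (j - 1)*(j^2 + 4*j + 4) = (j - 1)*(j + 2)*(j + 2)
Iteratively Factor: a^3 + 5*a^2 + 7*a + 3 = (a + 3)*(a^2 + 2*a + 1) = (a + 1)*(a + 3)*(a + 1)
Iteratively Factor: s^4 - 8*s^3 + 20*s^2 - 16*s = (s)*(s^3 - 8*s^2 + 20*s - 16) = s*(s - 2)*(s^2 - 6*s + 8) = s*(s - 2)^2*(s - 4)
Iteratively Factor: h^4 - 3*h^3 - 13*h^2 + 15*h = (h + 3)*(h^3 - 6*h^2 + 5*h) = h*(h + 3)*(h^2 - 6*h + 5) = h*(h - 1)*(h + 3)*(h - 5)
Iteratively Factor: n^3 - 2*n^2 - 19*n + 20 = (n - 5)*(n^2 + 3*n - 4) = (n - 5)*(n + 4)*(n - 1)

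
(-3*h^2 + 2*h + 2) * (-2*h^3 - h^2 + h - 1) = 6*h^5 - h^4 - 9*h^3 + 3*h^2 - 2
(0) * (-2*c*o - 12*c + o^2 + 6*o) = 0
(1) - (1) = 0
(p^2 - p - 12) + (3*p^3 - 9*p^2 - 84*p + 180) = 3*p^3 - 8*p^2 - 85*p + 168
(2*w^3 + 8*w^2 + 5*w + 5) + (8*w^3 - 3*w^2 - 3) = 10*w^3 + 5*w^2 + 5*w + 2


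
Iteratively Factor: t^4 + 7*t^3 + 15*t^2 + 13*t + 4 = (t + 1)*(t^3 + 6*t^2 + 9*t + 4) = (t + 1)^2*(t^2 + 5*t + 4) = (t + 1)^3*(t + 4)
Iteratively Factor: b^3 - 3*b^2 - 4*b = (b - 4)*(b^2 + b) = (b - 4)*(b + 1)*(b)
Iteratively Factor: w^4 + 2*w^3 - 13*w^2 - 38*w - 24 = (w + 3)*(w^3 - w^2 - 10*w - 8) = (w + 2)*(w + 3)*(w^2 - 3*w - 4) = (w + 1)*(w + 2)*(w + 3)*(w - 4)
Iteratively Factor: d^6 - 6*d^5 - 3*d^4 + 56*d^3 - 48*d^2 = (d)*(d^5 - 6*d^4 - 3*d^3 + 56*d^2 - 48*d) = d*(d + 3)*(d^4 - 9*d^3 + 24*d^2 - 16*d) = d*(d - 4)*(d + 3)*(d^3 - 5*d^2 + 4*d) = d*(d - 4)^2*(d + 3)*(d^2 - d) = d*(d - 4)^2*(d - 1)*(d + 3)*(d)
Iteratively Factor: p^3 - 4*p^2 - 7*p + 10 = (p - 1)*(p^2 - 3*p - 10) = (p - 5)*(p - 1)*(p + 2)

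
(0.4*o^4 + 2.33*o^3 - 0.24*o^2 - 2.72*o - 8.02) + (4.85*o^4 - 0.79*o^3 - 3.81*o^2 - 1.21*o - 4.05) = 5.25*o^4 + 1.54*o^3 - 4.05*o^2 - 3.93*o - 12.07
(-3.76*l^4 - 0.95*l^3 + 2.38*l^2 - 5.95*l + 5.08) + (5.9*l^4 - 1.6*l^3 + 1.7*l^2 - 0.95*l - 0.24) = 2.14*l^4 - 2.55*l^3 + 4.08*l^2 - 6.9*l + 4.84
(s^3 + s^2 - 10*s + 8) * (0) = 0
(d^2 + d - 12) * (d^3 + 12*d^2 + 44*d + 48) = d^5 + 13*d^4 + 44*d^3 - 52*d^2 - 480*d - 576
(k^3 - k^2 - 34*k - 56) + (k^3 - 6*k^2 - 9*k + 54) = 2*k^3 - 7*k^2 - 43*k - 2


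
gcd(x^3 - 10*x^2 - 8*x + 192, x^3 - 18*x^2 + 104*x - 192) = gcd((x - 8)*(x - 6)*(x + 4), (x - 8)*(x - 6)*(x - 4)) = x^2 - 14*x + 48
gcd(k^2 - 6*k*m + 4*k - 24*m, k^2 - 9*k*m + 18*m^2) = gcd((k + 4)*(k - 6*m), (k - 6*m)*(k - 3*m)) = k - 6*m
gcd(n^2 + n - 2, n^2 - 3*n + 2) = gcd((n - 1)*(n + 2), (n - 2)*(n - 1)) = n - 1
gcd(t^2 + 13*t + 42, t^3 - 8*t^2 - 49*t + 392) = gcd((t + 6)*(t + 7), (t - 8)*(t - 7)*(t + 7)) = t + 7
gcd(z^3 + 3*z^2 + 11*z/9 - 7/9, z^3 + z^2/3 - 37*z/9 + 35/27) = z^2 + 2*z - 7/9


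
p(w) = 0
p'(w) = 0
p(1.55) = 0.00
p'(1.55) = 0.00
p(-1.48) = 0.00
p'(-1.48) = 0.00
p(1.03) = 0.00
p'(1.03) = 0.00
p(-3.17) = 0.00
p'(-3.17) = 0.00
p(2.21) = 0.00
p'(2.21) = 0.00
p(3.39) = 0.00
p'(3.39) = 0.00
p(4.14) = 0.00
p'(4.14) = 0.00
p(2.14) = 0.00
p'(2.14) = 0.00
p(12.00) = 0.00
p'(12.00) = 0.00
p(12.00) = 0.00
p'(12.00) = 0.00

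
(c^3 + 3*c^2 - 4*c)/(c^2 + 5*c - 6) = c*(c + 4)/(c + 6)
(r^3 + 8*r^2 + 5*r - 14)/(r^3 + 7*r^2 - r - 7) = (r + 2)/(r + 1)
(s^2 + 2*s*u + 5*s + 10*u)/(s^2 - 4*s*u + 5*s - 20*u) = (s + 2*u)/(s - 4*u)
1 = 1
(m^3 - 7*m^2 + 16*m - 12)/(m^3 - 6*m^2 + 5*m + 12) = (m^2 - 4*m + 4)/(m^2 - 3*m - 4)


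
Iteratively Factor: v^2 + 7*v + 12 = (v + 4)*(v + 3)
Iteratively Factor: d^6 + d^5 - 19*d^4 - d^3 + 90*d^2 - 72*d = (d - 3)*(d^5 + 4*d^4 - 7*d^3 - 22*d^2 + 24*d) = (d - 3)*(d - 1)*(d^4 + 5*d^3 - 2*d^2 - 24*d) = d*(d - 3)*(d - 1)*(d^3 + 5*d^2 - 2*d - 24) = d*(d - 3)*(d - 2)*(d - 1)*(d^2 + 7*d + 12) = d*(d - 3)*(d - 2)*(d - 1)*(d + 3)*(d + 4)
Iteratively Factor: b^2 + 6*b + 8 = (b + 2)*(b + 4)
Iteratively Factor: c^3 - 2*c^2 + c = (c - 1)*(c^2 - c) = c*(c - 1)*(c - 1)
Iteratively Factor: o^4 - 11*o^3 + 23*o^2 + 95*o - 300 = (o + 3)*(o^3 - 14*o^2 + 65*o - 100) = (o - 5)*(o + 3)*(o^2 - 9*o + 20) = (o - 5)^2*(o + 3)*(o - 4)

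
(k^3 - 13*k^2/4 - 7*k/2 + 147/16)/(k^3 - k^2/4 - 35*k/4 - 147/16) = (2*k - 3)/(2*k + 3)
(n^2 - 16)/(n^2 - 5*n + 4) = (n + 4)/(n - 1)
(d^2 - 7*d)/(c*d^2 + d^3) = (d - 7)/(d*(c + d))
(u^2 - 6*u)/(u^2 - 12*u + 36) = u/(u - 6)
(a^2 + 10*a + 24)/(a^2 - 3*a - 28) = (a + 6)/(a - 7)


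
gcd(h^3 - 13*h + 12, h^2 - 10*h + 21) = h - 3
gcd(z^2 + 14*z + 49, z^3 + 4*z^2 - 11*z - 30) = 1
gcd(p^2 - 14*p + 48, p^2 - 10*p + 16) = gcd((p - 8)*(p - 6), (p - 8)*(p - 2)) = p - 8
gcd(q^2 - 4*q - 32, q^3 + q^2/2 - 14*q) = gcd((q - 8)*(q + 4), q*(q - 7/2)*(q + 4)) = q + 4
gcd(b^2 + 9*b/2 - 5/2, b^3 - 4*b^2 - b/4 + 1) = b - 1/2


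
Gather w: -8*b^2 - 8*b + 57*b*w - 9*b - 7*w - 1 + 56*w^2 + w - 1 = -8*b^2 - 17*b + 56*w^2 + w*(57*b - 6) - 2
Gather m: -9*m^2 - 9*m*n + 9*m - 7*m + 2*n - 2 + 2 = -9*m^2 + m*(2 - 9*n) + 2*n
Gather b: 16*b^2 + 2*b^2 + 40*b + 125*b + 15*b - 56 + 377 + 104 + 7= 18*b^2 + 180*b + 432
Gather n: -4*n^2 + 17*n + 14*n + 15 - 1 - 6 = -4*n^2 + 31*n + 8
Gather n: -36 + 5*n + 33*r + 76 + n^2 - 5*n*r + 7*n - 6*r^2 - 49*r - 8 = n^2 + n*(12 - 5*r) - 6*r^2 - 16*r + 32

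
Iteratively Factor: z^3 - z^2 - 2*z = (z + 1)*(z^2 - 2*z) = (z - 2)*(z + 1)*(z)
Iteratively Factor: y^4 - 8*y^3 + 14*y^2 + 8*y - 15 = (y - 1)*(y^3 - 7*y^2 + 7*y + 15) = (y - 1)*(y + 1)*(y^2 - 8*y + 15) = (y - 5)*(y - 1)*(y + 1)*(y - 3)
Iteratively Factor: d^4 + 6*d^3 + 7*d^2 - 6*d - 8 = (d - 1)*(d^3 + 7*d^2 + 14*d + 8) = (d - 1)*(d + 2)*(d^2 + 5*d + 4) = (d - 1)*(d + 2)*(d + 4)*(d + 1)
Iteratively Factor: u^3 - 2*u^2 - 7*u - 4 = (u - 4)*(u^2 + 2*u + 1) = (u - 4)*(u + 1)*(u + 1)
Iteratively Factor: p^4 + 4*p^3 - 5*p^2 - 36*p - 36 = (p - 3)*(p^3 + 7*p^2 + 16*p + 12) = (p - 3)*(p + 2)*(p^2 + 5*p + 6) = (p - 3)*(p + 2)*(p + 3)*(p + 2)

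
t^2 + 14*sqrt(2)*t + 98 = (t + 7*sqrt(2))^2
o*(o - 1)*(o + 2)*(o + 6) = o^4 + 7*o^3 + 4*o^2 - 12*o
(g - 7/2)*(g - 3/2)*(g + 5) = g^3 - 79*g/4 + 105/4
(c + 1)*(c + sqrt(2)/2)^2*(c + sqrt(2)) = c^4 + c^3 + 2*sqrt(2)*c^3 + 5*c^2/2 + 2*sqrt(2)*c^2 + sqrt(2)*c/2 + 5*c/2 + sqrt(2)/2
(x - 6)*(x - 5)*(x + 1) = x^3 - 10*x^2 + 19*x + 30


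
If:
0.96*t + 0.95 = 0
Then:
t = -0.99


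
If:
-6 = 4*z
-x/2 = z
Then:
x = 3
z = -3/2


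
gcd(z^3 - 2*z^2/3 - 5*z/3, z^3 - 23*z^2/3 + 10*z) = z^2 - 5*z/3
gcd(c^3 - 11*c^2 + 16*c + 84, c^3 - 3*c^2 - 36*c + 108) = c - 6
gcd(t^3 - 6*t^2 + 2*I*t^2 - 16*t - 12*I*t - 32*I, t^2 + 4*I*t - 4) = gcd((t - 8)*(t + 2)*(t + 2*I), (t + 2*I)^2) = t + 2*I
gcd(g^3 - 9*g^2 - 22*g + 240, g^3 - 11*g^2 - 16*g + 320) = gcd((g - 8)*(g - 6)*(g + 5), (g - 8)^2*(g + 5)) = g^2 - 3*g - 40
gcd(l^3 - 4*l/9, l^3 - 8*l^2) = l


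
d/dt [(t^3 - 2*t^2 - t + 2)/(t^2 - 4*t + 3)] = (t^2 - 6*t + 5)/(t^2 - 6*t + 9)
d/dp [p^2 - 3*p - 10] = 2*p - 3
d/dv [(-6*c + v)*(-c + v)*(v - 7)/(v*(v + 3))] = (-6*c^2*v^2 + 84*c^2*v + 126*c^2 - 70*c*v^2 + v^4 + 6*v^3 - 21*v^2)/(v^2*(v^2 + 6*v + 9))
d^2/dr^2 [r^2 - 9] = 2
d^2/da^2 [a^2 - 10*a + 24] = 2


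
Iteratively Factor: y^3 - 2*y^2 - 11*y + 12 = (y - 4)*(y^2 + 2*y - 3) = (y - 4)*(y - 1)*(y + 3)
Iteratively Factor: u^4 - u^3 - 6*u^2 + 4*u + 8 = (u + 1)*(u^3 - 2*u^2 - 4*u + 8) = (u - 2)*(u + 1)*(u^2 - 4) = (u - 2)*(u + 1)*(u + 2)*(u - 2)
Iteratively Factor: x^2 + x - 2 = (x - 1)*(x + 2)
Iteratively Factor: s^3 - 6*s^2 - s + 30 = (s - 5)*(s^2 - s - 6) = (s - 5)*(s - 3)*(s + 2)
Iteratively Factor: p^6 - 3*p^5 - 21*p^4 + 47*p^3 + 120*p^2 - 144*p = (p - 4)*(p^5 + p^4 - 17*p^3 - 21*p^2 + 36*p) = (p - 4)*(p + 3)*(p^4 - 2*p^3 - 11*p^2 + 12*p) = p*(p - 4)*(p + 3)*(p^3 - 2*p^2 - 11*p + 12) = p*(p - 4)*(p - 1)*(p + 3)*(p^2 - p - 12) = p*(p - 4)^2*(p - 1)*(p + 3)*(p + 3)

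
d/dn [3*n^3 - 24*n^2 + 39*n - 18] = 9*n^2 - 48*n + 39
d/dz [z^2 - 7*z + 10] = 2*z - 7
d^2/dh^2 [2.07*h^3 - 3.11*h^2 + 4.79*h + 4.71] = 12.42*h - 6.22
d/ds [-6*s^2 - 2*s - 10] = -12*s - 2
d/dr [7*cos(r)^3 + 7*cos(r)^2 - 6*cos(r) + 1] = (-21*cos(r)^2 - 14*cos(r) + 6)*sin(r)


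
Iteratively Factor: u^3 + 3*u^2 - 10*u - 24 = (u - 3)*(u^2 + 6*u + 8) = (u - 3)*(u + 4)*(u + 2)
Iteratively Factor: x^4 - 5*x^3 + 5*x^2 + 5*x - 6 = (x - 1)*(x^3 - 4*x^2 + x + 6) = (x - 1)*(x + 1)*(x^2 - 5*x + 6) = (x - 3)*(x - 1)*(x + 1)*(x - 2)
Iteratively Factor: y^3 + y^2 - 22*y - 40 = (y - 5)*(y^2 + 6*y + 8) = (y - 5)*(y + 2)*(y + 4)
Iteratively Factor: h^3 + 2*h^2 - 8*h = (h)*(h^2 + 2*h - 8) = h*(h - 2)*(h + 4)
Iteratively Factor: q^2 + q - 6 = (q - 2)*(q + 3)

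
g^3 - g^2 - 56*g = g*(g - 8)*(g + 7)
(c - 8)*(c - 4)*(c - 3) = c^3 - 15*c^2 + 68*c - 96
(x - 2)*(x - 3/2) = x^2 - 7*x/2 + 3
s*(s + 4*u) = s^2 + 4*s*u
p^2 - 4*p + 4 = (p - 2)^2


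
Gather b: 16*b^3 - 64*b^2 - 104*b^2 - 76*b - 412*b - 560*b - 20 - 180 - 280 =16*b^3 - 168*b^2 - 1048*b - 480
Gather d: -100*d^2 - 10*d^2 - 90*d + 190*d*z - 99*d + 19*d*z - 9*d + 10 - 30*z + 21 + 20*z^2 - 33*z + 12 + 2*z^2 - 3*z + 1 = -110*d^2 + d*(209*z - 198) + 22*z^2 - 66*z + 44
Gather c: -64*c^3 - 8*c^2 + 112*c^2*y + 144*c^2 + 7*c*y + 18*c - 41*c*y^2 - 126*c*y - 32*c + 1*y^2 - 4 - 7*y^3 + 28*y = -64*c^3 + c^2*(112*y + 136) + c*(-41*y^2 - 119*y - 14) - 7*y^3 + y^2 + 28*y - 4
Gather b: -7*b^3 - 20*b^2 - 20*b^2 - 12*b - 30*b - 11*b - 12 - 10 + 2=-7*b^3 - 40*b^2 - 53*b - 20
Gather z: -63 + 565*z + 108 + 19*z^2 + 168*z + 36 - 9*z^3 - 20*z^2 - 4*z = -9*z^3 - z^2 + 729*z + 81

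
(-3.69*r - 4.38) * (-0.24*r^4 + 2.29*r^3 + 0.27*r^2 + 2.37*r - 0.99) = 0.8856*r^5 - 7.3989*r^4 - 11.0265*r^3 - 9.9279*r^2 - 6.7275*r + 4.3362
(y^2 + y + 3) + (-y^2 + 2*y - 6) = 3*y - 3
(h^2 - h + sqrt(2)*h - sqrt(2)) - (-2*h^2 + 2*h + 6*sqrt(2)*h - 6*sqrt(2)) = 3*h^2 - 5*sqrt(2)*h - 3*h + 5*sqrt(2)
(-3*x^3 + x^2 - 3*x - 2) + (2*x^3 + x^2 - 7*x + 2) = -x^3 + 2*x^2 - 10*x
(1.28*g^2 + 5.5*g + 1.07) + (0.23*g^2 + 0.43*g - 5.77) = 1.51*g^2 + 5.93*g - 4.7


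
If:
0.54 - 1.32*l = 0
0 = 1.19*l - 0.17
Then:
No Solution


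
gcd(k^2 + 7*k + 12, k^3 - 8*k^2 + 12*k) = 1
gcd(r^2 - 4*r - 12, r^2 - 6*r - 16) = r + 2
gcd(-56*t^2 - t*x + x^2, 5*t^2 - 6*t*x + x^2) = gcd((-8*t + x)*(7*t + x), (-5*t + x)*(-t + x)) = 1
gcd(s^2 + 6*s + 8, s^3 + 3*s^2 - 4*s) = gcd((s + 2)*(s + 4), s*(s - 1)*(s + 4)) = s + 4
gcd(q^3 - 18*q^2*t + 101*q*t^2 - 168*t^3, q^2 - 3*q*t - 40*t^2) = q - 8*t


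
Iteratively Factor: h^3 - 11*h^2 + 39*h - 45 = (h - 5)*(h^2 - 6*h + 9) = (h - 5)*(h - 3)*(h - 3)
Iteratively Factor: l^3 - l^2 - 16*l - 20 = (l + 2)*(l^2 - 3*l - 10) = (l + 2)^2*(l - 5)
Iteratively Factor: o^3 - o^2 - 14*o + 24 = (o - 3)*(o^2 + 2*o - 8) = (o - 3)*(o - 2)*(o + 4)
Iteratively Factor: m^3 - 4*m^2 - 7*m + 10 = (m - 1)*(m^2 - 3*m - 10) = (m - 5)*(m - 1)*(m + 2)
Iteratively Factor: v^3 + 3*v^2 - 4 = (v + 2)*(v^2 + v - 2) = (v + 2)^2*(v - 1)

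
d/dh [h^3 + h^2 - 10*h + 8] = 3*h^2 + 2*h - 10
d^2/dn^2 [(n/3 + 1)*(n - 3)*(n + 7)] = 2*n + 14/3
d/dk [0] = 0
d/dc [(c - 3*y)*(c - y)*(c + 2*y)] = 3*c^2 - 4*c*y - 5*y^2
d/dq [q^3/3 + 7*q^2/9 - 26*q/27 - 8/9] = q^2 + 14*q/9 - 26/27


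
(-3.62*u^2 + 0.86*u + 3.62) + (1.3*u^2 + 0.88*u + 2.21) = -2.32*u^2 + 1.74*u + 5.83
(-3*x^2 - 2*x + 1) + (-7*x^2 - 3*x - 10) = -10*x^2 - 5*x - 9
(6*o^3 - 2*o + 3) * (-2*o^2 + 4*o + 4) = -12*o^5 + 24*o^4 + 28*o^3 - 14*o^2 + 4*o + 12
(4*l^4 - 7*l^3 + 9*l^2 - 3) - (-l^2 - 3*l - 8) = 4*l^4 - 7*l^3 + 10*l^2 + 3*l + 5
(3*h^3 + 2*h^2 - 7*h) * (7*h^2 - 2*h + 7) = 21*h^5 + 8*h^4 - 32*h^3 + 28*h^2 - 49*h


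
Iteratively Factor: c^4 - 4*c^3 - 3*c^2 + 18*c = (c)*(c^3 - 4*c^2 - 3*c + 18) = c*(c - 3)*(c^2 - c - 6) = c*(c - 3)^2*(c + 2)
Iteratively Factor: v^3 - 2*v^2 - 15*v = (v - 5)*(v^2 + 3*v) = (v - 5)*(v + 3)*(v)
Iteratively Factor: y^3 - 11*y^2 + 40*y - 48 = (y - 4)*(y^2 - 7*y + 12) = (y - 4)^2*(y - 3)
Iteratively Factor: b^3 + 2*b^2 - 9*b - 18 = (b + 3)*(b^2 - b - 6) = (b + 2)*(b + 3)*(b - 3)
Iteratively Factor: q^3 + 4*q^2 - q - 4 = (q + 4)*(q^2 - 1) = (q + 1)*(q + 4)*(q - 1)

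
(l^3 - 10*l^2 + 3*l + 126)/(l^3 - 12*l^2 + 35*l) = (l^2 - 3*l - 18)/(l*(l - 5))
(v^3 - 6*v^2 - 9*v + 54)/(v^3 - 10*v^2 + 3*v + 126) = (v - 3)/(v - 7)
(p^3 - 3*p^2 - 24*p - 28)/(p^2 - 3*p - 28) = (p^2 + 4*p + 4)/(p + 4)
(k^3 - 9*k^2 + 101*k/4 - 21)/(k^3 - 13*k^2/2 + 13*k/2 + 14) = (k - 3/2)/(k + 1)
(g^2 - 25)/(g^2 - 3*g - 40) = (g - 5)/(g - 8)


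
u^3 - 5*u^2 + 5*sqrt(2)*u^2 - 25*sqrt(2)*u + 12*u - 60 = (u - 5)*(u + 2*sqrt(2))*(u + 3*sqrt(2))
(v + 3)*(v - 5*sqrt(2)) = v^2 - 5*sqrt(2)*v + 3*v - 15*sqrt(2)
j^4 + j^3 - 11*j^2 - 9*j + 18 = (j - 3)*(j - 1)*(j + 2)*(j + 3)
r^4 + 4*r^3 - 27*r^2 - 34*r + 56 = (r - 4)*(r - 1)*(r + 2)*(r + 7)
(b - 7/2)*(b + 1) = b^2 - 5*b/2 - 7/2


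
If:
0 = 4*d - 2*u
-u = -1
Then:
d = 1/2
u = 1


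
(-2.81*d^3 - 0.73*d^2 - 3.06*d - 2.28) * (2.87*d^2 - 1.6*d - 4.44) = -8.0647*d^5 + 2.4009*d^4 + 4.8622*d^3 + 1.5936*d^2 + 17.2344*d + 10.1232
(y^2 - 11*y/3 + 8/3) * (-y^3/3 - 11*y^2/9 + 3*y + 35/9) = -y^5/3 + 178*y^3/27 - 280*y^2/27 - 169*y/27 + 280/27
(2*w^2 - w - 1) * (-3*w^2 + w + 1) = -6*w^4 + 5*w^3 + 4*w^2 - 2*w - 1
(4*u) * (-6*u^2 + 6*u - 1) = -24*u^3 + 24*u^2 - 4*u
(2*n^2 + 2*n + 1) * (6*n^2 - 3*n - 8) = 12*n^4 + 6*n^3 - 16*n^2 - 19*n - 8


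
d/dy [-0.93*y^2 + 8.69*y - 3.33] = 8.69 - 1.86*y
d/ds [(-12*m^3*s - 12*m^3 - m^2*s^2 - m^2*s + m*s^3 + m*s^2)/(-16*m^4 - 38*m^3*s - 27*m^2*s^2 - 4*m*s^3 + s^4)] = m*(192*m^5 - 160*m^4*s - 440*m^4 - 174*m^3*s^2 - 240*m^3*s + 2*m^2*s^3 + 31*m^2*s^2 + 3*m*s^4 + 9*m*s^3 - s^5 - 2*s^4)/(256*m^7 + 960*m^6*s + 1348*m^5*s^2 + 832*m^4*s^3 + 169*m^3*s^4 - 29*m^2*s^5 - 9*m*s^6 + s^7)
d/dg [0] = 0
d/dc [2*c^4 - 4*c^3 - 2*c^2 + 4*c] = 8*c^3 - 12*c^2 - 4*c + 4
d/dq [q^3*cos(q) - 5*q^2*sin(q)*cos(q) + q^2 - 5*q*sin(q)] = -q^3*sin(q) + 3*q^2*cos(q) - 5*q^2*cos(2*q) - 5*q*sin(2*q) - 5*q*cos(q) + 2*q - 5*sin(q)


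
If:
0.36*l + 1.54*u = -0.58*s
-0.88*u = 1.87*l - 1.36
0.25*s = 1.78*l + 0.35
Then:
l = -2.62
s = -17.27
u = 7.12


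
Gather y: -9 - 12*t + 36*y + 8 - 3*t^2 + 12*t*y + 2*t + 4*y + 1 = -3*t^2 - 10*t + y*(12*t + 40)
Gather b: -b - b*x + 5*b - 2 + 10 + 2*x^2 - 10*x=b*(4 - x) + 2*x^2 - 10*x + 8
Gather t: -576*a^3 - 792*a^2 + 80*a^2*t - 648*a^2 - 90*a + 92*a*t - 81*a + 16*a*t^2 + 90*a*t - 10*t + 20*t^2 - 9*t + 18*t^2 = -576*a^3 - 1440*a^2 - 171*a + t^2*(16*a + 38) + t*(80*a^2 + 182*a - 19)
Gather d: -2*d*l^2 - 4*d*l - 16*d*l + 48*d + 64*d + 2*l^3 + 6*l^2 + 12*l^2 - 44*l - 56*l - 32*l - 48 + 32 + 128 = d*(-2*l^2 - 20*l + 112) + 2*l^3 + 18*l^2 - 132*l + 112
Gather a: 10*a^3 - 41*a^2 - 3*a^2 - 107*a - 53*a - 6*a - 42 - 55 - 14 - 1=10*a^3 - 44*a^2 - 166*a - 112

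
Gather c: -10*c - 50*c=-60*c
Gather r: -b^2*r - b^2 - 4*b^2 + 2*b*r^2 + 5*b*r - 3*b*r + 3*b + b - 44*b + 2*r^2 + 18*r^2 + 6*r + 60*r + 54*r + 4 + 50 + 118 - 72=-5*b^2 - 40*b + r^2*(2*b + 20) + r*(-b^2 + 2*b + 120) + 100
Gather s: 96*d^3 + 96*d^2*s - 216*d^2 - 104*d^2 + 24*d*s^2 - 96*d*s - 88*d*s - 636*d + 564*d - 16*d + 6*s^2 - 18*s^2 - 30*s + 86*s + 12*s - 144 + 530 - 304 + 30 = 96*d^3 - 320*d^2 - 88*d + s^2*(24*d - 12) + s*(96*d^2 - 184*d + 68) + 112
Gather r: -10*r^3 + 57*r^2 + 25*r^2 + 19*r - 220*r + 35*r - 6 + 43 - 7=-10*r^3 + 82*r^2 - 166*r + 30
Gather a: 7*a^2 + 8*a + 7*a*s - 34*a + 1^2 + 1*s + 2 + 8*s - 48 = 7*a^2 + a*(7*s - 26) + 9*s - 45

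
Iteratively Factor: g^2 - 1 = (g + 1)*(g - 1)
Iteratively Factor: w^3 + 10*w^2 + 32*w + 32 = (w + 4)*(w^2 + 6*w + 8) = (w + 4)^2*(w + 2)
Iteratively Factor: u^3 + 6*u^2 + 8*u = (u + 2)*(u^2 + 4*u) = (u + 2)*(u + 4)*(u)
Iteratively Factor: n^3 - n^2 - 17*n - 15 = (n + 1)*(n^2 - 2*n - 15) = (n - 5)*(n + 1)*(n + 3)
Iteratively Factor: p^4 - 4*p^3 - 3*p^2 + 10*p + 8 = (p + 1)*(p^3 - 5*p^2 + 2*p + 8) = (p - 4)*(p + 1)*(p^2 - p - 2) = (p - 4)*(p - 2)*(p + 1)*(p + 1)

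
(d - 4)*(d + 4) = d^2 - 16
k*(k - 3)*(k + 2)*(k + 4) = k^4 + 3*k^3 - 10*k^2 - 24*k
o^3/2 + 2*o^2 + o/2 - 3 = (o/2 + 1)*(o - 1)*(o + 3)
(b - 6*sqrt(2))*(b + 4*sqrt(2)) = b^2 - 2*sqrt(2)*b - 48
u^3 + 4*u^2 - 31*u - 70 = (u - 5)*(u + 2)*(u + 7)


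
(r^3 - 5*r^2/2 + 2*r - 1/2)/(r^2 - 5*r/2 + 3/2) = (2*r^2 - 3*r + 1)/(2*r - 3)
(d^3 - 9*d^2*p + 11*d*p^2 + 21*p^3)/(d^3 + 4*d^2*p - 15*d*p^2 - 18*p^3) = (d - 7*p)/(d + 6*p)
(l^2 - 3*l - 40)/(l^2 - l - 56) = (l + 5)/(l + 7)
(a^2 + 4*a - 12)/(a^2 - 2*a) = (a + 6)/a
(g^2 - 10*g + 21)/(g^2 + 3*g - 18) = (g - 7)/(g + 6)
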